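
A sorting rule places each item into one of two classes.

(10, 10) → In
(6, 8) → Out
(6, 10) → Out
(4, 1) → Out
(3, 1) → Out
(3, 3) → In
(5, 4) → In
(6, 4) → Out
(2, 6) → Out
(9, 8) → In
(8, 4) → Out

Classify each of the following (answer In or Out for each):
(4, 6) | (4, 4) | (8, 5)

Out, In, Out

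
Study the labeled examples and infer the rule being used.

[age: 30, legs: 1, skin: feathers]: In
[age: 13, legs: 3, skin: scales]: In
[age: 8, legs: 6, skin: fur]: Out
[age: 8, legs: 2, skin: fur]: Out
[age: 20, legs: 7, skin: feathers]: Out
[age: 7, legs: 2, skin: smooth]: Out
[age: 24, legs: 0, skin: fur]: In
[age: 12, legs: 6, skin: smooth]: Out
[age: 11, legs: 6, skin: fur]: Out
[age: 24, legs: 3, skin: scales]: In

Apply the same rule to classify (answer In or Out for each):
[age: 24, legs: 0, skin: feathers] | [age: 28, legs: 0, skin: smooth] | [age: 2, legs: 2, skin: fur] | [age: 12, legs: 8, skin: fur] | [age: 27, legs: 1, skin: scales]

In, In, Out, Out, In

Rule: age ≥ 11 AND legs ≤ 3. This holds for each 'In' example and fails for each 'Out' one.
In: [age: 24, legs: 0, skin: feathers], since age = 24, legs = 0. In: [age: 28, legs: 0, skin: smooth], since age = 28, legs = 0. Out: [age: 2, legs: 2, skin: fur], since age = 2, legs = 2. Out: [age: 12, legs: 8, skin: fur], since age = 12, legs = 8. In: [age: 27, legs: 1, skin: scales], since age = 27, legs = 1.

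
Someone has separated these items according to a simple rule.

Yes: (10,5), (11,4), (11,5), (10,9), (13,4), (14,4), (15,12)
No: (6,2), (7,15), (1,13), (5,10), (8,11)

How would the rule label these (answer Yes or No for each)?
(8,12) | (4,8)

Rule: first ≥ 9. This holds for each 'Yes' example and fails for each 'No' one.
(8,12) — first 8, hence No. (4,8) — first 4, hence No.

No, No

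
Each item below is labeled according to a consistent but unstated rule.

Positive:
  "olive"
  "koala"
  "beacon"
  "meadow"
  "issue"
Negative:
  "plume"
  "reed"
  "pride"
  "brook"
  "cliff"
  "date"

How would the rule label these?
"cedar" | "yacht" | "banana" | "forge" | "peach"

Negative, Negative, Positive, Negative, Negative

'Positive' ⟺ has ≥ 3 vowels.
"cedar": Negative (2 vowels). "yacht": Negative (1 vowel). "banana": Positive (3 vowels). "forge": Negative (2 vowels). "peach": Negative (2 vowels).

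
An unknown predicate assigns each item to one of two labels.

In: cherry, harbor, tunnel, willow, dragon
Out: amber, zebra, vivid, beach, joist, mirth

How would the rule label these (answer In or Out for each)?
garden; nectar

In, In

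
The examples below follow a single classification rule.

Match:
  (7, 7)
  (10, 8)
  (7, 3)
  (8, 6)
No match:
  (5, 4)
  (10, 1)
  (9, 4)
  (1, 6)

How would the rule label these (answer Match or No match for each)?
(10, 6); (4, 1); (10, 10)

The classifier is using: sum is even.
(10, 6): 10+6 = 16 — matches, so Match. (4, 1): 4+1 = 5 — fails the rule, so No match. (10, 10): 10+10 = 20 — matches, so Match.

Match, No match, Match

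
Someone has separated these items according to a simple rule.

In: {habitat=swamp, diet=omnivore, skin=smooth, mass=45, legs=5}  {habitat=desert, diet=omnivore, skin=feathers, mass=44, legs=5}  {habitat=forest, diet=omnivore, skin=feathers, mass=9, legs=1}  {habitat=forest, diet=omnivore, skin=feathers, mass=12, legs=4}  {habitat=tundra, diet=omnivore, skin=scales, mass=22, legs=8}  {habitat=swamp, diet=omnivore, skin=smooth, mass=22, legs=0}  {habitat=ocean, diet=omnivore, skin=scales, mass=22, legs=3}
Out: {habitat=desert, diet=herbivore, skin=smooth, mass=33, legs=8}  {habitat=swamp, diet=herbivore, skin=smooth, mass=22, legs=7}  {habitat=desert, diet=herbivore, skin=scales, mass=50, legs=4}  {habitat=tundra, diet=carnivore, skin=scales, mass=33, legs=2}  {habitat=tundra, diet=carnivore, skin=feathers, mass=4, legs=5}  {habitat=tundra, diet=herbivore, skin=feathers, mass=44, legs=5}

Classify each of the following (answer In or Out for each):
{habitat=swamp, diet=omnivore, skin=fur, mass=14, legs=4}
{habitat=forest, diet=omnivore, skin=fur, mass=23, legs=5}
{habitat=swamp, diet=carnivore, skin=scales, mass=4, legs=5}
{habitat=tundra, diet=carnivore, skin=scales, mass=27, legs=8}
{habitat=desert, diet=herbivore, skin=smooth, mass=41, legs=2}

In, In, Out, Out, Out

Rule: diet is omnivore. This holds for each 'In' example and fails for each 'Out' one.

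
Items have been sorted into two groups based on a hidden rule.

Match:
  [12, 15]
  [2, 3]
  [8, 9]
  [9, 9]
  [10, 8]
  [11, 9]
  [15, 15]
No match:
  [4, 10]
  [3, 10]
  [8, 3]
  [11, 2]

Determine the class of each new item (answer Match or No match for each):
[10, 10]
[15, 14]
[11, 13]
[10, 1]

The classifier is using: |first − second| ≤ 3.
[10, 10]: |10−10| = 0, meets the rule → Match. [15, 14]: |15−14| = 1, meets the rule → Match. [11, 13]: |11−13| = 2, meets the rule → Match. [10, 1]: |10−1| = 9, doesn't qualify → No match.

Match, Match, Match, No match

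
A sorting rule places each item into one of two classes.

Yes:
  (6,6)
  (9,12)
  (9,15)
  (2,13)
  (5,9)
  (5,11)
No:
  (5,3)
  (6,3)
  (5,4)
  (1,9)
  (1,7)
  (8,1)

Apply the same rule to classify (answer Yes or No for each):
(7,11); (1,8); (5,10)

Yes, No, Yes

The simplest hypothesis consistent with all the labels is: sum ≥ 12.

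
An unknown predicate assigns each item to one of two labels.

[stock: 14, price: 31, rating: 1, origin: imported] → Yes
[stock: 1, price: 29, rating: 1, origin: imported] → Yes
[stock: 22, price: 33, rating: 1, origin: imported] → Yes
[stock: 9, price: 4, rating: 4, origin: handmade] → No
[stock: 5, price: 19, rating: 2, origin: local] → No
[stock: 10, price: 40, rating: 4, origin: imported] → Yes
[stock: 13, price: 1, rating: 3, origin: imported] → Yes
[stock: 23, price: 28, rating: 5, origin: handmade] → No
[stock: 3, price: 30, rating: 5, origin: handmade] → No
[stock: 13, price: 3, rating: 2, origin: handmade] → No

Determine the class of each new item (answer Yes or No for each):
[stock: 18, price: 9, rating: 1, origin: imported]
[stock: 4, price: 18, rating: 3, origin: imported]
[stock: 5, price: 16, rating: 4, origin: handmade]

Checking candidate rules against both groups, what survives is: origin is imported.
[stock: 18, price: 9, rating: 1, origin: imported] — origin is imported, hence Yes. [stock: 4, price: 18, rating: 3, origin: imported] — origin is imported, hence Yes. [stock: 5, price: 16, rating: 4, origin: handmade] — origin is handmade, hence No.

Yes, Yes, No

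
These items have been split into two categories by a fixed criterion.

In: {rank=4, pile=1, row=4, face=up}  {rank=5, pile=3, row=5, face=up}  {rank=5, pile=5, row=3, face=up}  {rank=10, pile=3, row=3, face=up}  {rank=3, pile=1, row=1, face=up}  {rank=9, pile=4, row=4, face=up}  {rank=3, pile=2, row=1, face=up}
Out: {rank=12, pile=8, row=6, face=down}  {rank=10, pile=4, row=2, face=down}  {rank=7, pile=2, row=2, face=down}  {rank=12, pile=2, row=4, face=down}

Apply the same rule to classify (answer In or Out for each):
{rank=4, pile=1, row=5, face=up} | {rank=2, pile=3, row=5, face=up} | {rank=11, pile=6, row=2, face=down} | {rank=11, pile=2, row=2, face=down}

In, In, Out, Out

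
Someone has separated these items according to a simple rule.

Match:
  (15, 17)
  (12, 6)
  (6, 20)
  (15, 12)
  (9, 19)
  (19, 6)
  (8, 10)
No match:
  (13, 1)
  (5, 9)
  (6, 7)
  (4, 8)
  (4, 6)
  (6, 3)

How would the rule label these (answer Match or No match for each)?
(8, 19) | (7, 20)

Match, Match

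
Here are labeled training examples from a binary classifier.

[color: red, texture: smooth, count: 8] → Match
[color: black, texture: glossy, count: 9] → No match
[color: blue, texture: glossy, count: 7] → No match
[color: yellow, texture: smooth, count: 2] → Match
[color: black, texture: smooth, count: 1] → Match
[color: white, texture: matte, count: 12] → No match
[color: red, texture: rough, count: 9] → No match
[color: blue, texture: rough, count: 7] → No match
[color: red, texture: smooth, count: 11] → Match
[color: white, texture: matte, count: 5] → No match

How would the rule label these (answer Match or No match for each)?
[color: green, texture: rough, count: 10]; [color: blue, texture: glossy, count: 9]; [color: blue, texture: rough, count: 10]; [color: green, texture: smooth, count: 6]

Looking at the examples, the only property every 'Match' case has and every 'No match' case lacks is: texture is smooth.

No match, No match, No match, Match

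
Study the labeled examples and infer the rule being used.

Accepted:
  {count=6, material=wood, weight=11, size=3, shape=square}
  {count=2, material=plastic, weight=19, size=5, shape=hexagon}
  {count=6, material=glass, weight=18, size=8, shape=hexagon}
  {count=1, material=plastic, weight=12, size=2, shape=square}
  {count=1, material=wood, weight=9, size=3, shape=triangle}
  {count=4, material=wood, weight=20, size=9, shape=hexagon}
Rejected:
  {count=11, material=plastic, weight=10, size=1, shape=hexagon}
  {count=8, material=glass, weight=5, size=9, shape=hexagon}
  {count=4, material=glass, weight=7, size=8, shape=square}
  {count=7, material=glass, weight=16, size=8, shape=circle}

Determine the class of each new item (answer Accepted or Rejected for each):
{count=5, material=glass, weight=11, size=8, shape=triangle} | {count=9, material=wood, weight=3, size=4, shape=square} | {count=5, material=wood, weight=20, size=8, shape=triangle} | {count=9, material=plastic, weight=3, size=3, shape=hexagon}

The classifier is using: weight ≥ 9 AND count ≤ 6.
{count=5, material=glass, weight=11, size=8, shape=triangle} — weight = 11, count = 5, hence Accepted. {count=9, material=wood, weight=3, size=4, shape=square} — weight = 3, count = 9, hence Rejected. {count=5, material=wood, weight=20, size=8, shape=triangle} — weight = 20, count = 5, hence Accepted. {count=9, material=plastic, weight=3, size=3, shape=hexagon} — weight = 3, count = 9, hence Rejected.

Accepted, Rejected, Accepted, Rejected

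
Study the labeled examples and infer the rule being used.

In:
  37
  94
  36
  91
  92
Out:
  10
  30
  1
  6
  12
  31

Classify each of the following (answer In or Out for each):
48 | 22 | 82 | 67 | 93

The pattern is that an item is 'In' exactly when: at least 36.
48 → 48 ≥ 36 → In. 22 → 22 < 36 → Out. 82 → 82 ≥ 36 → In. 67 → 67 ≥ 36 → In. 93 → 93 ≥ 36 → In.

In, Out, In, In, In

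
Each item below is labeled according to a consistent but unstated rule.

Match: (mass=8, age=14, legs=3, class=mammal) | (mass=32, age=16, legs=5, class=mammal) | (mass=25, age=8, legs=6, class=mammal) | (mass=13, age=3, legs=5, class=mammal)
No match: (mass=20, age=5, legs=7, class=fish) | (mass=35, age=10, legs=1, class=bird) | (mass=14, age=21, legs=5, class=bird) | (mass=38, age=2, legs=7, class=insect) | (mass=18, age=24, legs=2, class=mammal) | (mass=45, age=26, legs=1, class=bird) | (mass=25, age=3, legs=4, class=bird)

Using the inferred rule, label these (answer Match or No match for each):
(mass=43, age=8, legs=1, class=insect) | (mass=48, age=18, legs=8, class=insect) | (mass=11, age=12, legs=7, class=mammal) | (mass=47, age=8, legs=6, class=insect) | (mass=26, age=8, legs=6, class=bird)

Every 'Match' example satisfies: class is mammal AND age ≤ 16. None of the 'No match' examples do.

No match, No match, Match, No match, No match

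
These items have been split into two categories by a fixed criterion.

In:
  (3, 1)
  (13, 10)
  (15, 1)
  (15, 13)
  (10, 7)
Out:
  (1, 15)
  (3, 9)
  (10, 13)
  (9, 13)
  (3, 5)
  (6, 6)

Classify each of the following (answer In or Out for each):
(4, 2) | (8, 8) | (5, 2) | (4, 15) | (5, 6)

Checking candidate rules against both groups, what survives is: first > second.
(4, 2) — 4 > 2, hence In.
(8, 8) — 8 = 8, hence Out.
(5, 2) — 5 > 2, hence In.
(4, 15) — 4 < 15, hence Out.
(5, 6) — 5 < 6, hence Out.

In, Out, In, Out, Out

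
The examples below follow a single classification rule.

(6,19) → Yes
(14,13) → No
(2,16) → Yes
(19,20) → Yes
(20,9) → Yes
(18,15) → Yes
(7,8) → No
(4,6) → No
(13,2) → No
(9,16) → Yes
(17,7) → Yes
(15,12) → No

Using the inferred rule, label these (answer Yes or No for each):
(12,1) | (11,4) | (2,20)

No, No, Yes

A rule that fits every label: max ≥ 16 — true of each 'Yes' example, false of each 'No' one.
(12,1) — max 12, hence No.
(11,4) — max 11, hence No.
(2,20) — max 20, hence Yes.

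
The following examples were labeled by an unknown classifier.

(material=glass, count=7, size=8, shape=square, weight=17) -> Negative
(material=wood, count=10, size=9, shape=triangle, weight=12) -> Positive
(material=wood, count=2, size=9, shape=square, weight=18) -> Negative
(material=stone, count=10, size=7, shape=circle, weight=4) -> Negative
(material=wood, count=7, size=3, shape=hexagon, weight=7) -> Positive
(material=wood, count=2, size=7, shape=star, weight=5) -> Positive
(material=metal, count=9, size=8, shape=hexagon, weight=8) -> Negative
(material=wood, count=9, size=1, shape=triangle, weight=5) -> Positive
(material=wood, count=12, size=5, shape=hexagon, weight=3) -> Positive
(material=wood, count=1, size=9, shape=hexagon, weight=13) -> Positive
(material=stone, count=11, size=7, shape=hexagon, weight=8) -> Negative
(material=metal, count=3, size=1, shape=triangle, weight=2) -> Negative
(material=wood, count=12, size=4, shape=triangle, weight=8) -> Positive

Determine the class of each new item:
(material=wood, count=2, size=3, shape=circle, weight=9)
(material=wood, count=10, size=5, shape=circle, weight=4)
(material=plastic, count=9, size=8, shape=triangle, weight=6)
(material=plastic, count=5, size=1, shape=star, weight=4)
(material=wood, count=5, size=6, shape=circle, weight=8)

One predicate separates the groups cleanly: material is wood AND weight ≤ 13.
(material=wood, count=2, size=3, shape=circle, weight=9) → material is wood, weight = 9 → Positive. (material=wood, count=10, size=5, shape=circle, weight=4) → material is wood, weight = 4 → Positive. (material=plastic, count=9, size=8, shape=triangle, weight=6) → material is plastic, weight = 6 → Negative. (material=plastic, count=5, size=1, shape=star, weight=4) → material is plastic, weight = 4 → Negative. (material=wood, count=5, size=6, shape=circle, weight=8) → material is wood, weight = 8 → Positive.

Positive, Positive, Negative, Negative, Positive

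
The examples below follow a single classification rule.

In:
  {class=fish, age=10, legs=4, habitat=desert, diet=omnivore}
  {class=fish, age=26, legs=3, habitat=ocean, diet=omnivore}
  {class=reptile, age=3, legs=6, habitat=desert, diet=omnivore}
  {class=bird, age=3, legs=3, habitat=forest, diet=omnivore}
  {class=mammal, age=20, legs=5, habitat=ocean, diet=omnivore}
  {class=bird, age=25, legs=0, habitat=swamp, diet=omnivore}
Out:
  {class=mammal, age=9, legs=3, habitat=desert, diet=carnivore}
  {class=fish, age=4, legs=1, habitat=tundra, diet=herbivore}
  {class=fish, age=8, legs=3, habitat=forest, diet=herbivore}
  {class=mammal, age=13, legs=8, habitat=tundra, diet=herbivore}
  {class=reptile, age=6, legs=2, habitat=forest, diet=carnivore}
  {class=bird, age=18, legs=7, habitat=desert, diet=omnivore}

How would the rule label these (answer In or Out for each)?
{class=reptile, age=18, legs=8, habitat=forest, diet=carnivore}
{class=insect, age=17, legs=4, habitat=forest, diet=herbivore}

Out, Out

The distinguishing property — diet is omnivore AND legs ≤ 6 — holds for all the 'In' cases and none of the 'Out' cases.
{class=reptile, age=18, legs=8, habitat=forest, diet=carnivore}: diet is carnivore, legs = 8 — doesn't match, so Out. {class=insect, age=17, legs=4, habitat=forest, diet=herbivore}: diet is herbivore, legs = 4 — doesn't match, so Out.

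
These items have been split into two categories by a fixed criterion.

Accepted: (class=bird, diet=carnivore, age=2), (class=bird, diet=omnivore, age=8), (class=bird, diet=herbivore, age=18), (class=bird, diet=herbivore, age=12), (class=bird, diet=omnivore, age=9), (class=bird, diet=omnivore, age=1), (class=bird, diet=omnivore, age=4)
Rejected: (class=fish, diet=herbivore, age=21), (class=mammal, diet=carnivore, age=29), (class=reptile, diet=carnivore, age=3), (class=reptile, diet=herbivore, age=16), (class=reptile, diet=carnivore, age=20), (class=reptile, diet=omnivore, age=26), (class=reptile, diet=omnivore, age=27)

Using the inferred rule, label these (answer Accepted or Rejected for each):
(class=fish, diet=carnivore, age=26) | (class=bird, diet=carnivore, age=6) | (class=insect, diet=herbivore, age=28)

Rule: class is bird. This holds for each 'Accepted' example and fails for each 'Rejected' one.
(class=fish, diet=carnivore, age=26) → class is fish → Rejected.
(class=bird, diet=carnivore, age=6) → class is bird → Accepted.
(class=insect, diet=herbivore, age=28) → class is insect → Rejected.

Rejected, Accepted, Rejected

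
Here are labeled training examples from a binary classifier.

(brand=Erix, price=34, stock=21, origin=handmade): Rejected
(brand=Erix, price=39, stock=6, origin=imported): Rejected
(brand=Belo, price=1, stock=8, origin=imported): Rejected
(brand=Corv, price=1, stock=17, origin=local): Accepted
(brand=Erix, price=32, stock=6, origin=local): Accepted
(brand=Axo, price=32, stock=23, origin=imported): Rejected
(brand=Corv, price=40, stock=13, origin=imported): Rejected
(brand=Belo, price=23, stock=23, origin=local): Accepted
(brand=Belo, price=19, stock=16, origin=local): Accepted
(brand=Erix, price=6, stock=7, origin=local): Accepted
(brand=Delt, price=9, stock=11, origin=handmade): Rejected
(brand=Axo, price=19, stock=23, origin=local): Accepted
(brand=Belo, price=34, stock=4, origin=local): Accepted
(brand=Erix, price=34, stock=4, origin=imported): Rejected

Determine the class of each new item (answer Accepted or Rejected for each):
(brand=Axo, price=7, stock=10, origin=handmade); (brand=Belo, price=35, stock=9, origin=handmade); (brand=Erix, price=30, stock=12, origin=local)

Rejected, Rejected, Accepted

The pattern is that an item is 'Accepted' exactly when: origin is local.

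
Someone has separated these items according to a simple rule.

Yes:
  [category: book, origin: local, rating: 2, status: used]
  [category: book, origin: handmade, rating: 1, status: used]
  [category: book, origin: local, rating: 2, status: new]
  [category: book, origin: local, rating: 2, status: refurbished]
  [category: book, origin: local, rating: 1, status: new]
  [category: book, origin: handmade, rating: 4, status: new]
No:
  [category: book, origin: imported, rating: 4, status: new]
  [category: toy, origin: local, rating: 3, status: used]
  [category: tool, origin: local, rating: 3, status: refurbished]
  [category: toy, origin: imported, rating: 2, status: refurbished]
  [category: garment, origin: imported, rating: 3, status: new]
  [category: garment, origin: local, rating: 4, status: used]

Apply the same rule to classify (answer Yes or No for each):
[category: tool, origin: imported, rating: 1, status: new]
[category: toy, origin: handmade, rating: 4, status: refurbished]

No, No

One predicate separates the groups cleanly: category is book AND origin is not imported.
[category: tool, origin: imported, rating: 1, status: new]: category is tool, origin is imported — doesn't match, so No. [category: toy, origin: handmade, rating: 4, status: refurbished]: category is toy, origin is handmade — doesn't match, so No.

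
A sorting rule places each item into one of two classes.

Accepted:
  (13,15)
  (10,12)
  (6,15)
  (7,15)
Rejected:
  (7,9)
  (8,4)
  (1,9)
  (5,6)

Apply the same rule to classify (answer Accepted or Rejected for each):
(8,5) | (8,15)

Rejected, Accepted

One predicate separates the groups cleanly: sum ≥ 21.
(8,5) — 8+5 = 13, hence Rejected.
(8,15) — 8+15 = 23, hence Accepted.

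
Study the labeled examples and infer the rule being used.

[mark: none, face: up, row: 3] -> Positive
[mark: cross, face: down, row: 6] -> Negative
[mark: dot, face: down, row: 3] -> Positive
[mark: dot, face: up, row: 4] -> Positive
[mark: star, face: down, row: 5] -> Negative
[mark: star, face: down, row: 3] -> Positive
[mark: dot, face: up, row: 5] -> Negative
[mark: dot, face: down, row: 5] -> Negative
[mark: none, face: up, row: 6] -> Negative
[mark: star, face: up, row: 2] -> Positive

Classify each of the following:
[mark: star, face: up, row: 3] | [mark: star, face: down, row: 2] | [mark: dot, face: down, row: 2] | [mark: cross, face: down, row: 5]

Rule: row ≤ 4. This holds for each 'Positive' example and fails for each 'Negative' one.
Positive: [mark: star, face: up, row: 3], since row = 3.
Positive: [mark: star, face: down, row: 2], since row = 2.
Positive: [mark: dot, face: down, row: 2], since row = 2.
Negative: [mark: cross, face: down, row: 5], since row = 5.

Positive, Positive, Positive, Negative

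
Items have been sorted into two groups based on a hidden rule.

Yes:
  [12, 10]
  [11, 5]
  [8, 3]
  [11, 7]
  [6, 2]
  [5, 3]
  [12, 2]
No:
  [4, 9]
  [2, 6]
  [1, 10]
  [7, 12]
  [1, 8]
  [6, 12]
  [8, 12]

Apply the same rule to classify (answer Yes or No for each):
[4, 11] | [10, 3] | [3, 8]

No, Yes, No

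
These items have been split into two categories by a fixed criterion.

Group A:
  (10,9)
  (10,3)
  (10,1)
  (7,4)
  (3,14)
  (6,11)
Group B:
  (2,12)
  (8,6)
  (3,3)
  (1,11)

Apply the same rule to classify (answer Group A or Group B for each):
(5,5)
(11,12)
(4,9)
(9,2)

The common property of the 'Group A' items is: sum is odd. No 'Group B' item has it.

Group B, Group A, Group A, Group A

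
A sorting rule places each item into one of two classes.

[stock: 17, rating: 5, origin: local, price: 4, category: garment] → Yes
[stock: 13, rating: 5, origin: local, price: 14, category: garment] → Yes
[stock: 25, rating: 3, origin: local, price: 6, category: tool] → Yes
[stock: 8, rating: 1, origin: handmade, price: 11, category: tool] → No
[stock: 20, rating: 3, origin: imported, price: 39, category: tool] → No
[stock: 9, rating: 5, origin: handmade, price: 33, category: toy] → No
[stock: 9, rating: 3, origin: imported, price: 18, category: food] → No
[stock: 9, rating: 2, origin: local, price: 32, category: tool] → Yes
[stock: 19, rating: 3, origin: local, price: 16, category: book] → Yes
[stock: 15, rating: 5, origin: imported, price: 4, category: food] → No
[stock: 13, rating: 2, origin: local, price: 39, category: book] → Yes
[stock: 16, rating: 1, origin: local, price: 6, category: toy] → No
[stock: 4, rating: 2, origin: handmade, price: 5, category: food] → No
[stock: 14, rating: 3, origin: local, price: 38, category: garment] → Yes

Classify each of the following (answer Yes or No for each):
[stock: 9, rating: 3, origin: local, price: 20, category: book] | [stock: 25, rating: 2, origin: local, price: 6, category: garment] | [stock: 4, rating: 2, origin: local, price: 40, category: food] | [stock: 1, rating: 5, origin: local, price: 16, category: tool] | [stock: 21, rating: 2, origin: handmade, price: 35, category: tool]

Every 'Yes' example satisfies: origin is local AND rating ≥ 2. None of the 'No' examples do.
[stock: 9, rating: 3, origin: local, price: 20, category: book]: Yes (origin is local, rating = 3).
[stock: 25, rating: 2, origin: local, price: 6, category: garment]: Yes (origin is local, rating = 2).
[stock: 4, rating: 2, origin: local, price: 40, category: food]: Yes (origin is local, rating = 2).
[stock: 1, rating: 5, origin: local, price: 16, category: tool]: Yes (origin is local, rating = 5).
[stock: 21, rating: 2, origin: handmade, price: 35, category: tool]: No (origin is handmade, rating = 2).

Yes, Yes, Yes, Yes, No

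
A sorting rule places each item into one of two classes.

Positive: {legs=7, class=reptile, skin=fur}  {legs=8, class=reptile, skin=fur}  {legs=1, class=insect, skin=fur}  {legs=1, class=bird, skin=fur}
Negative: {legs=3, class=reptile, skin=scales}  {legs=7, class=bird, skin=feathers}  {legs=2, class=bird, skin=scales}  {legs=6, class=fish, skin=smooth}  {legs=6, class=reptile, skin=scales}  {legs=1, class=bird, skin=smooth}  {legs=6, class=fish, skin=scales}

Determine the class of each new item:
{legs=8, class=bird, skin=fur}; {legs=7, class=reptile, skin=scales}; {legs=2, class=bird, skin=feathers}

Positive, Negative, Negative

The classifier is using: skin is fur.
{legs=8, class=bird, skin=fur}: Positive (skin is fur). {legs=7, class=reptile, skin=scales}: Negative (skin is scales). {legs=2, class=bird, skin=feathers}: Negative (skin is feathers).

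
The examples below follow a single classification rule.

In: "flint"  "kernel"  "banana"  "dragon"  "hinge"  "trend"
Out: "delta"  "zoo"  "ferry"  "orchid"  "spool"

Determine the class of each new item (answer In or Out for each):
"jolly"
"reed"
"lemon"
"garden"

All 'In' examples share one property — contains 'n' — and every 'Out' example lacks it.
"jolly": no 'n' — does not satisfy this, so Out. "reed": no 'n' — does not satisfy this, so Out. "lemon": has 'n' — has this property, so In. "garden": has 'n' — has this property, so In.

Out, Out, In, In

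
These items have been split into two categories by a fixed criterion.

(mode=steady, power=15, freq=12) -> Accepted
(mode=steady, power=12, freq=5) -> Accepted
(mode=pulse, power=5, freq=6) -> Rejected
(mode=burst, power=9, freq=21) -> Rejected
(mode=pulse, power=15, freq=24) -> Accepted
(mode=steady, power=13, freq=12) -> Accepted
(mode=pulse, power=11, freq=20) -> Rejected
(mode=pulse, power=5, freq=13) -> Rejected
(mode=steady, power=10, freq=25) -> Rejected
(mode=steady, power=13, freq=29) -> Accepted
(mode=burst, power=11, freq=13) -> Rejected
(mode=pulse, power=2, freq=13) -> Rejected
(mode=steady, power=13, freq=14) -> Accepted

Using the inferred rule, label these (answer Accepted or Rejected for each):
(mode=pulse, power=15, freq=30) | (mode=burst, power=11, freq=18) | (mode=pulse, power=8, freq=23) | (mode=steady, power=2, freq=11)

Accepted, Rejected, Rejected, Rejected

The common property of the 'Accepted' items is: power ≥ 12. No 'Rejected' item has it.
(mode=pulse, power=15, freq=30): power = 15, checks out → Accepted. (mode=burst, power=11, freq=18): power = 11, lacks this property → Rejected. (mode=pulse, power=8, freq=23): power = 8, lacks this property → Rejected. (mode=steady, power=2, freq=11): power = 2, lacks this property → Rejected.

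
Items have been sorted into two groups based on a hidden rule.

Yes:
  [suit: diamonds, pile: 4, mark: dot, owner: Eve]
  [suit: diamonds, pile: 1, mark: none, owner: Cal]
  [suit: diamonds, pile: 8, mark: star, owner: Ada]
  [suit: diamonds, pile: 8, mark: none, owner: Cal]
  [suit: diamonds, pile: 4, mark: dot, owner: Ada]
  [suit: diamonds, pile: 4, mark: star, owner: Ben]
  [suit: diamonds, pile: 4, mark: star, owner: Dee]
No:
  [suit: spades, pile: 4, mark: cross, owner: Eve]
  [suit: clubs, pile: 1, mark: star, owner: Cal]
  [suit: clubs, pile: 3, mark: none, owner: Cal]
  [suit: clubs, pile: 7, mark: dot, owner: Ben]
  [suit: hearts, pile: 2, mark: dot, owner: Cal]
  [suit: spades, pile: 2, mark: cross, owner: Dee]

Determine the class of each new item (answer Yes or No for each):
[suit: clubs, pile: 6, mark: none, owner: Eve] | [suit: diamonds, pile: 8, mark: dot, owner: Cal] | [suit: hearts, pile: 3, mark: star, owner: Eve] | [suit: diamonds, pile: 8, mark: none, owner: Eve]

Rule: suit is diamonds. This holds for each 'Yes' example and fails for each 'No' one.
No: [suit: clubs, pile: 6, mark: none, owner: Eve], since suit is clubs. Yes: [suit: diamonds, pile: 8, mark: dot, owner: Cal], since suit is diamonds. No: [suit: hearts, pile: 3, mark: star, owner: Eve], since suit is hearts. Yes: [suit: diamonds, pile: 8, mark: none, owner: Eve], since suit is diamonds.

No, Yes, No, Yes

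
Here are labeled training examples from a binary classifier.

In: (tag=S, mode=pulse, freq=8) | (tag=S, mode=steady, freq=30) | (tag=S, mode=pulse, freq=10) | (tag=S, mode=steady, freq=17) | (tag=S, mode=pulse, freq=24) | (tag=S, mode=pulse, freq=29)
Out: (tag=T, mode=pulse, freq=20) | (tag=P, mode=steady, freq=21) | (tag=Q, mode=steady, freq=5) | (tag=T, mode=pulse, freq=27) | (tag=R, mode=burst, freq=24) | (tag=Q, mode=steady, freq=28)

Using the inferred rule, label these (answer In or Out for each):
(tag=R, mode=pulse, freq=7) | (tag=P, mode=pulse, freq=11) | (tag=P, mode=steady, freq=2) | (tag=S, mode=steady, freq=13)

Out, Out, Out, In

Looking at the examples, the only property every 'In' case has and every 'Out' case lacks is: tag is S.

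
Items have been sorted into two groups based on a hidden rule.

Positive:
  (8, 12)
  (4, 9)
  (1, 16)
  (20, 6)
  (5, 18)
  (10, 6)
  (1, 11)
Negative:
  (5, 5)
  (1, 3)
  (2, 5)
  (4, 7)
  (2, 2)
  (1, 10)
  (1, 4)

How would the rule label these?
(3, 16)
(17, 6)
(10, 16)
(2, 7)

Positive, Positive, Positive, Negative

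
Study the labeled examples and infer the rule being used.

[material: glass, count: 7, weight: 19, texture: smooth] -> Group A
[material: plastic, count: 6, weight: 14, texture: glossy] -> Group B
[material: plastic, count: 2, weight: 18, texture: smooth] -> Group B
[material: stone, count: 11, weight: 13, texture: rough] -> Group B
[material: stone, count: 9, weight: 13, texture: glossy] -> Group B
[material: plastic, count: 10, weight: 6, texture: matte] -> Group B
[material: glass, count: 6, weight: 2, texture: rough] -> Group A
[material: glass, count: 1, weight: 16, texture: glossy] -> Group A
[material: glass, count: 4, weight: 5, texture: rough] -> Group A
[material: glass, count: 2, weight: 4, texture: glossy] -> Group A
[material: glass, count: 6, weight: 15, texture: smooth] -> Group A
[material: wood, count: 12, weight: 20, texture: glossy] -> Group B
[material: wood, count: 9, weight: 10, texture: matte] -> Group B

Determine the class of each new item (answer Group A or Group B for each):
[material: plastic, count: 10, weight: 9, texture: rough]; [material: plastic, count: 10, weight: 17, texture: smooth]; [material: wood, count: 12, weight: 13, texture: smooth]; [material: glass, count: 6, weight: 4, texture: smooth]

The classifier is using: material is glass.
[material: plastic, count: 10, weight: 9, texture: rough] → material is plastic → Group B.
[material: plastic, count: 10, weight: 17, texture: smooth] → material is plastic → Group B.
[material: wood, count: 12, weight: 13, texture: smooth] → material is wood → Group B.
[material: glass, count: 6, weight: 4, texture: smooth] → material is glass → Group A.

Group B, Group B, Group B, Group A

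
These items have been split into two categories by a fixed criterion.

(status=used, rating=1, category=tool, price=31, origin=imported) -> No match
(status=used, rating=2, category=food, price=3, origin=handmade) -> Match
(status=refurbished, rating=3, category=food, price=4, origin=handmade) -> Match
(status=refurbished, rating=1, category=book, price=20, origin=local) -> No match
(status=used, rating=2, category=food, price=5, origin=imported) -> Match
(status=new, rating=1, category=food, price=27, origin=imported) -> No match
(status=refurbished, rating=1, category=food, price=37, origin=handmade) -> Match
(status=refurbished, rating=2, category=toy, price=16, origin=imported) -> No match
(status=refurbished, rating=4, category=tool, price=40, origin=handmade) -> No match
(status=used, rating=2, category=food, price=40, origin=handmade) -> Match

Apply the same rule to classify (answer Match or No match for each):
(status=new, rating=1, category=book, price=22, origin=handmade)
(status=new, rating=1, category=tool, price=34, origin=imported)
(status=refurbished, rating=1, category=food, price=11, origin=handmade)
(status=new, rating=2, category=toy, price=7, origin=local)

Rule: category is food AND price ≠ 27. This holds for each 'Match' example and fails for each 'No match' one.
(status=new, rating=1, category=book, price=22, origin=handmade): No match (category is book, price = 22).
(status=new, rating=1, category=tool, price=34, origin=imported): No match (category is tool, price = 34).
(status=refurbished, rating=1, category=food, price=11, origin=handmade): Match (category is food, price = 11).
(status=new, rating=2, category=toy, price=7, origin=local): No match (category is toy, price = 7).

No match, No match, Match, No match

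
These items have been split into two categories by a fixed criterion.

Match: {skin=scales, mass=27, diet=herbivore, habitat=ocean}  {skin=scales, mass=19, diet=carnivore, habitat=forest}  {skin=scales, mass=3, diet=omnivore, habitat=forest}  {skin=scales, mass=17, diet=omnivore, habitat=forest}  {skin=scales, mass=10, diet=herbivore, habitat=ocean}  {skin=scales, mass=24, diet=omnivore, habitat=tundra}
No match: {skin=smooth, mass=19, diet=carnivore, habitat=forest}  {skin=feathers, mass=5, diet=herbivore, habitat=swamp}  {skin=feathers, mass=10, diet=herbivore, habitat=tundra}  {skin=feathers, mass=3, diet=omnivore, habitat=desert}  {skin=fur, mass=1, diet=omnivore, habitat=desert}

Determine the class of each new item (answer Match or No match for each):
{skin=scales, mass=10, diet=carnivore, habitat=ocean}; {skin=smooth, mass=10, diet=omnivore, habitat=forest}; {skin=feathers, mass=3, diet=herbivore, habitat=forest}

Looking at the examples, the only property every 'Match' case has and every 'No match' case lacks is: skin is scales.
Match: {skin=scales, mass=10, diet=carnivore, habitat=ocean}, since skin is scales.
No match: {skin=smooth, mass=10, diet=omnivore, habitat=forest}, since skin is smooth.
No match: {skin=feathers, mass=3, diet=herbivore, habitat=forest}, since skin is feathers.

Match, No match, No match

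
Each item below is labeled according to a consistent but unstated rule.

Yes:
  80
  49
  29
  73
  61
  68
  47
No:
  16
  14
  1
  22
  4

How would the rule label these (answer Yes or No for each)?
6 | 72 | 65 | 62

The distinguishing property — at least 29 — holds for all the 'Yes' cases and none of the 'No' cases.
No: 6, since 6 < 29. Yes: 72, since 72 ≥ 29. Yes: 65, since 65 ≥ 29. Yes: 62, since 62 ≥ 29.

No, Yes, Yes, Yes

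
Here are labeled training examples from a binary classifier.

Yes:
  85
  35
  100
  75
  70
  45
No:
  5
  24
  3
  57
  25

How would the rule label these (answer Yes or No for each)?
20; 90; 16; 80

No, Yes, No, Yes

The simplest hypothesis consistent with all the labels is: multiple of 5 AND at least 35.
20: 20 = 5·4, 20 < 35, fails this test → No.
90: 90 = 5·18, 90 ≥ 35, meets the rule → Yes.
16: 16 = 5·3 + 1, 16 < 35, fails this test → No.
80: 80 = 5·16, 80 ≥ 35, meets the rule → Yes.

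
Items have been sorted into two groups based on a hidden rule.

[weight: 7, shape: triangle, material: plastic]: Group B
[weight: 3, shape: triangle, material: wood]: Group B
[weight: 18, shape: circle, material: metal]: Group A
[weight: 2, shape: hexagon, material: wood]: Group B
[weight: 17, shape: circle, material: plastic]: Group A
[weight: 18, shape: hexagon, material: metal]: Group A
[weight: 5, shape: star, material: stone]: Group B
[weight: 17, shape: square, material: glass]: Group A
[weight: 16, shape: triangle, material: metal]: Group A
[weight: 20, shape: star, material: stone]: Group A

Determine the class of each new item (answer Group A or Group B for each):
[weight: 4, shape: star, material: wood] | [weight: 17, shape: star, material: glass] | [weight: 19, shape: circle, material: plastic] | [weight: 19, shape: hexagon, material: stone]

Group B, Group A, Group A, Group A

The pattern is that an item is 'Group A' exactly when: weight ≥ 16.
[weight: 4, shape: star, material: wood]: Group B (weight = 4). [weight: 17, shape: star, material: glass]: Group A (weight = 17). [weight: 19, shape: circle, material: plastic]: Group A (weight = 19). [weight: 19, shape: hexagon, material: stone]: Group A (weight = 19).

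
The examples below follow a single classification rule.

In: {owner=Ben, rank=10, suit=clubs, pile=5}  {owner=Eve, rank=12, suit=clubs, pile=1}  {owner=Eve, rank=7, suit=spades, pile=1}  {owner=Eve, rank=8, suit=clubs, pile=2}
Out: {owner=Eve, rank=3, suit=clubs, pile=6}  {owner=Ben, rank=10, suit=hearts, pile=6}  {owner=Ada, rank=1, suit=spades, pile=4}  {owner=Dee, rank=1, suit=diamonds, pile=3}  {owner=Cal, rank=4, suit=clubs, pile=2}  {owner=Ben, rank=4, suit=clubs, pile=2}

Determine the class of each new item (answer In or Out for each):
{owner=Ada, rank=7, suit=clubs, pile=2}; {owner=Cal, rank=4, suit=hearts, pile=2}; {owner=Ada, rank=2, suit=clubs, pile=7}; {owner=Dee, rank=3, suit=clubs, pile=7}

'In' ⟺ rank ≥ 7 AND pile ≤ 5.
{owner=Ada, rank=7, suit=clubs, pile=2}: In (rank = 7, pile = 2). {owner=Cal, rank=4, suit=hearts, pile=2}: Out (rank = 4, pile = 2). {owner=Ada, rank=2, suit=clubs, pile=7}: Out (rank = 2, pile = 7). {owner=Dee, rank=3, suit=clubs, pile=7}: Out (rank = 3, pile = 7).

In, Out, Out, Out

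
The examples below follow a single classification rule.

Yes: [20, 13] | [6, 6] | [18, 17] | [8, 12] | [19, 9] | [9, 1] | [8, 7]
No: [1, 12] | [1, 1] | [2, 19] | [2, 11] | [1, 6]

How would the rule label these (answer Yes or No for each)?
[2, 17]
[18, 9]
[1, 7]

One predicate separates the groups cleanly: first ≥ 6.
[2, 17] — first 2, hence No. [18, 9] — first 18, hence Yes. [1, 7] — first 1, hence No.

No, Yes, No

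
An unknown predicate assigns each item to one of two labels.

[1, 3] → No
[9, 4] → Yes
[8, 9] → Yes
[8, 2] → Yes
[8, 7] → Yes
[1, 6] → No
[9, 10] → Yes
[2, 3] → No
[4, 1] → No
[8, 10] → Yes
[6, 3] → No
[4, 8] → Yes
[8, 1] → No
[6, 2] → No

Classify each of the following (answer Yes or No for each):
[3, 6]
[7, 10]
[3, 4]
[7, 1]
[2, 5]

The simplest hypothesis consistent with all the labels is: sum ≥ 10.
[3, 6]: No (3+6 = 9).
[7, 10]: Yes (7+10 = 17).
[3, 4]: No (3+4 = 7).
[7, 1]: No (7+1 = 8).
[2, 5]: No (2+5 = 7).

No, Yes, No, No, No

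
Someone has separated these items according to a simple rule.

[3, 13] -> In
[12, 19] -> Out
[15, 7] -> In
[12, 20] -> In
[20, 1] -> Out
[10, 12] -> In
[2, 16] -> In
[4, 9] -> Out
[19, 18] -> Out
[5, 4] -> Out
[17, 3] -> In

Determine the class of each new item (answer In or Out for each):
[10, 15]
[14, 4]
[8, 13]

Out, In, Out

A rule that fits every label: sum is even — true of each 'In' example, false of each 'Out' one.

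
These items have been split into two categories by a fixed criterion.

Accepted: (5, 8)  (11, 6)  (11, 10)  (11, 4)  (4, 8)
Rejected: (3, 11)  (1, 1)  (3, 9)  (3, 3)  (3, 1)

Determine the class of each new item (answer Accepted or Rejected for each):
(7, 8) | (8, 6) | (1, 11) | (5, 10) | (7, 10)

Accepted, Accepted, Rejected, Accepted, Accepted

The rule appears to be: second is even.
Accepted: (7, 8), since second 8. Accepted: (8, 6), since second 6. Rejected: (1, 11), since second 11. Accepted: (5, 10), since second 10. Accepted: (7, 10), since second 10.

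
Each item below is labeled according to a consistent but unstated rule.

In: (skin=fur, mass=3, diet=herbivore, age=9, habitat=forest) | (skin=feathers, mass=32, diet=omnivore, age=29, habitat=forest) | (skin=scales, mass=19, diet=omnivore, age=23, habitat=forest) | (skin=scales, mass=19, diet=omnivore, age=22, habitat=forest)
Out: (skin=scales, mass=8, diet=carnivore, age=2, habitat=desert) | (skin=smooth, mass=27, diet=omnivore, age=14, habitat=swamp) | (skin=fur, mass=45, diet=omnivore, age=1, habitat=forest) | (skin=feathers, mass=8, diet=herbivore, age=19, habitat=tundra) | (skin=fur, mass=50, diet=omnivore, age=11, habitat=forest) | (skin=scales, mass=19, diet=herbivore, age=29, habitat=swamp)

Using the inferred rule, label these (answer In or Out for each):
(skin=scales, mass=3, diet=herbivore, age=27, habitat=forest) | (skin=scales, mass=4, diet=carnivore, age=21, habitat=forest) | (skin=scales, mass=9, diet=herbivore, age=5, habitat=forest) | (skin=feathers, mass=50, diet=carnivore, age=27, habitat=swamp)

The rule appears to be: habitat is forest AND mass ≤ 32.
(skin=scales, mass=3, diet=herbivore, age=27, habitat=forest): habitat is forest, mass = 3 — satisfies this, so In. (skin=scales, mass=4, diet=carnivore, age=21, habitat=forest): habitat is forest, mass = 4 — satisfies this, so In. (skin=scales, mass=9, diet=herbivore, age=5, habitat=forest): habitat is forest, mass = 9 — satisfies this, so In. (skin=feathers, mass=50, diet=carnivore, age=27, habitat=swamp): habitat is swamp, mass = 50 — lacks this property, so Out.

In, In, In, Out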